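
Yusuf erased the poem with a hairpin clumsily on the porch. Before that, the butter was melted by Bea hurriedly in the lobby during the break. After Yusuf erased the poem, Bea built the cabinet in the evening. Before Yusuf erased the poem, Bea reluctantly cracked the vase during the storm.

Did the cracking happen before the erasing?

yes

The narrative orders the cracking before the erasing.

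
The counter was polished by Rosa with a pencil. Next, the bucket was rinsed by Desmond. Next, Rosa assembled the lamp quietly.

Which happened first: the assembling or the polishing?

The connectives place the polishing before the assembling.

the polishing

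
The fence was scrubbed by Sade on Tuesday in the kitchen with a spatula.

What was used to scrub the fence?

'with a spatula' marks the instrument of the scrubbing event.

a spatula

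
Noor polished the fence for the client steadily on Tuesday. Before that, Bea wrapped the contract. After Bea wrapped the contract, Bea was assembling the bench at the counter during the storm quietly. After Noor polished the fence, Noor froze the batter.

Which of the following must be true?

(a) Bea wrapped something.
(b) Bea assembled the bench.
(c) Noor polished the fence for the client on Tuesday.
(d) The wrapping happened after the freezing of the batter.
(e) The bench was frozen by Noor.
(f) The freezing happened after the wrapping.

(a) Entailed — generalizing the patient leaves a sub-description the original still satisfies.
(b) Not entailed — 'was assembling' is progressive on an accomplishment; it does not entail the completed 'assembled'.
(c) Entailed — every conjunct here is already in the original polishing event.
(d) Not entailed — the narrative places the wrapping before the freezing, not after.
(e) Not entailed — Noor froze the batter, not the bench; the bench belongs to the assembling event.
(f) Entailed — the narrative places the wrapping before the freezing.

(a), (c), (f)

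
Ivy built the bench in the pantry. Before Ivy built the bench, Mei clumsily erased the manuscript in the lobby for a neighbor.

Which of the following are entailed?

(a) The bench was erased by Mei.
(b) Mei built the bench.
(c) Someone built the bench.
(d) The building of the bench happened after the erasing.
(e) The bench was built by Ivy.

(a) Not entailed — Mei erased the manuscript, not the bench; the bench belongs to the building event.
(b) Not entailed — the passage has Ivy building the bench, not Mei.
(c) Entailed — dropping 'in the pantry' and generalizing the agent leaves a sub-description the original still satisfies.
(d) Entailed — the narrative places the erasing before the building.
(e) Entailed — this follows by dropping conjuncts from the building event's description.

(c), (d), (e)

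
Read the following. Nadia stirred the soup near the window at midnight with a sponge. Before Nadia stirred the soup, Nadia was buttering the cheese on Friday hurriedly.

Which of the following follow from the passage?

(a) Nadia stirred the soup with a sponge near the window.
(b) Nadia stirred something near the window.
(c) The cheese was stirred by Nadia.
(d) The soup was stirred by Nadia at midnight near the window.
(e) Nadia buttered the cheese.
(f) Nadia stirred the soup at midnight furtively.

(a), (b), (d)

(a) Entailed — the original entails any weakening of itself; this just drops 'at midnight'.
(b) Entailed — this follows by dropping conjuncts from the stirring event's description.
(c) Not entailed — Nadia stirred the soup, not the cheese; the cheese belongs to the buttering event.
(d) Entailed — dropping 'with a sponge' leaves a sub-description the original still satisfies.
(e) Not entailed — 'was buttering' is progressive on an accomplishment; it does not entail the completed 'buttered'.
(f) Not entailed — 'furtively' adds information not in the original event.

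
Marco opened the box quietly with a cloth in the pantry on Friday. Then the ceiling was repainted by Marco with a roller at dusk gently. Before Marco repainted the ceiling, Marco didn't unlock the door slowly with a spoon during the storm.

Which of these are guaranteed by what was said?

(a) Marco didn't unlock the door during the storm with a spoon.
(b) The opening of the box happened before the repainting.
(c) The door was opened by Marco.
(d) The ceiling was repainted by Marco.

(a) Not entailed — dropping 'slowly' under negation is not valid — the original leaves open that Marco unlocked the door some other way.
(b) Entailed — the narrative places the opening before the repainting.
(c) Not entailed — Marco opened the box, not the door; the door belongs to the unlocking event.
(d) Entailed — this follows by dropping conjuncts from the repainting event's description.

(b), (d)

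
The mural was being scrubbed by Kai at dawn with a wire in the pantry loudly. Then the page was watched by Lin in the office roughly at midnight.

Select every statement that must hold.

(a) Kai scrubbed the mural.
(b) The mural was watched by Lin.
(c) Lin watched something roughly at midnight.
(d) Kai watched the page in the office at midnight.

(a), (c)

(a) Entailed — 'scrub' is an activity; 'was scrubbing' entails that some scrubbing happened, so 'scrubbed' holds.
(b) Not entailed — Lin watched the page, not the mural; the mural belongs to the scrubbing event.
(c) Entailed — the original entails any weakening of itself; this just drops 'in the office' and generalizes the patient.
(d) Not entailed — the passage has Lin watching the page, not Kai.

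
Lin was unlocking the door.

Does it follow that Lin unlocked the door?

'was unlocking' is progressive; for an accomplishment like 'unlock the door', it doesn't entail completion.

no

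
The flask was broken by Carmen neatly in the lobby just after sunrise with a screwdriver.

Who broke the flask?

'Carmen' marks the agent of the breaking event.

Carmen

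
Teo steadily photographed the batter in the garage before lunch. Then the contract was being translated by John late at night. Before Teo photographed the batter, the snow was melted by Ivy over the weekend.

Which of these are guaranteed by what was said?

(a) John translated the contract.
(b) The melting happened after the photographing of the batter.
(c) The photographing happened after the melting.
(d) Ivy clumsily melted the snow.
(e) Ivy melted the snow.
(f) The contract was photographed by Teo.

(a) Not entailed — 'was translating' is progressive on an accomplishment; it does not entail the completed 'translated'.
(b) Not entailed — the narrative places the melting before the photographing, not after.
(c) Entailed — the narrative places the melting before the photographing.
(d) Not entailed — 'clumsily' adds information not in the original event.
(e) Entailed — dropping 'over the weekend' leaves a sub-description the original still satisfies.
(f) Not entailed — Teo photographed the batter, not the contract; the contract belongs to the translating event.

(c), (e)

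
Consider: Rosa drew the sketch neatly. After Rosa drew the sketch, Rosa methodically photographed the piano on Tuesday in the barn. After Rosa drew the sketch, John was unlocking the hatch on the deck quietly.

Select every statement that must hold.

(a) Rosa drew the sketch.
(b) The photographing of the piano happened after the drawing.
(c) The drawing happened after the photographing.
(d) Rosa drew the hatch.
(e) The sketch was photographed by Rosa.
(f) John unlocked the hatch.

(a) Entailed — this follows by dropping conjuncts from the drawing event's description.
(b) Entailed — the narrative places the drawing before the photographing.
(c) Not entailed — the narrative places the drawing before the photographing, not after.
(d) Not entailed — Rosa drew the sketch, not the hatch; the hatch belongs to the unlocking event.
(e) Not entailed — Rosa photographed the piano, not the sketch; the sketch belongs to the drawing event.
(f) Not entailed — 'was unlocking' is progressive on an accomplishment; it does not entail the completed 'unlocked'.

(a), (b)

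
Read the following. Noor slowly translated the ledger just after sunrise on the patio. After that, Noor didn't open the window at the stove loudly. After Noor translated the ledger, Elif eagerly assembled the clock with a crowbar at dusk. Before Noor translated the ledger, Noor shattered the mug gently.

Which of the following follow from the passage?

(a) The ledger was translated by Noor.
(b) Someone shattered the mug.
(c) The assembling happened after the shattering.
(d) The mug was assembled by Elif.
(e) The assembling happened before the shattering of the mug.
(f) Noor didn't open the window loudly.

(a), (b), (c)

(a) Entailed — this follows by dropping conjuncts from the translating event's description.
(b) Entailed — dropping 'gently' and generalizing the agent leaves a sub-description the original still satisfies.
(c) Entailed — the narrative places the shattering before the assembling.
(d) Not entailed — Elif assembled the clock, not the mug; the mug belongs to the shattering event.
(e) Not entailed — the narrative places the shattering before the assembling, not after.
(f) Not entailed — dropping 'at the stove' under negation is not valid — the original leaves open that Noor opened the window some other way.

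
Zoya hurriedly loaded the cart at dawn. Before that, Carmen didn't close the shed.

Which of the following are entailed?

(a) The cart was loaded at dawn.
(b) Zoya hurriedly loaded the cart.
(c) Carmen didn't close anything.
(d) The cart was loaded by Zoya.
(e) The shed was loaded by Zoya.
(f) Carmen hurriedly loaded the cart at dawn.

(a) Entailed — this follows by dropping conjuncts from the loading event's description.
(b) Entailed — every conjunct here is already in the original loading event.
(c) Not entailed — the original only denies this specific event; Carmen may have closed something else.
(d) Entailed — this follows by dropping conjuncts from the loading event's description.
(e) Not entailed — Zoya loaded the cart, not the shed; the shed belongs to the closing event.
(f) Not entailed — the passage has Zoya loading the cart, not Carmen.

(a), (b), (d)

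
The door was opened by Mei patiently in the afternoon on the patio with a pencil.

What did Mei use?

'with a pencil' marks the instrument of the opening event.

a pencil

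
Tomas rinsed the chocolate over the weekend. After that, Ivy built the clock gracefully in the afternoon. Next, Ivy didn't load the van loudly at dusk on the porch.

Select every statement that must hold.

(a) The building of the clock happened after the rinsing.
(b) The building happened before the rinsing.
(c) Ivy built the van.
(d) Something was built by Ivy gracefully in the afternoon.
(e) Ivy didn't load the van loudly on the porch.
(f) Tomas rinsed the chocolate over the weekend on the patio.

(a) Entailed — the narrative places the rinsing before the building.
(b) Not entailed — the narrative places the rinsing before the building, not after.
(c) Not entailed — Ivy built the clock, not the van; the van belongs to the loading event.
(d) Entailed — the original entails any weakening of itself; this just generalizes the patient.
(e) Not entailed — dropping 'at dusk' under negation is not valid — the original leaves open that Ivy loaded the van some other way.
(f) Not entailed — 'on the patio' adds information not in the original event.

(a), (d)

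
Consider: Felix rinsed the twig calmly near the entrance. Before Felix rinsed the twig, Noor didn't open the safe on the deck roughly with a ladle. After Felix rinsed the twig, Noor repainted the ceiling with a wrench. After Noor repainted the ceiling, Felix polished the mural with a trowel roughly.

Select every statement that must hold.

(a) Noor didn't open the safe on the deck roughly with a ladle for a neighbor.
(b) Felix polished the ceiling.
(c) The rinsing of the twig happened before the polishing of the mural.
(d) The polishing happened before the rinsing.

(a) Entailed — under negation, adding a further restriction is entailed: if no such opening event occurred, none occurred for a neighbor either.
(b) Not entailed — Felix polished the mural, not the ceiling; the ceiling belongs to the repainting event.
(c) Entailed — the narrative places the rinsing before the polishing.
(d) Not entailed — the narrative places the rinsing before the polishing, not after.

(a), (c)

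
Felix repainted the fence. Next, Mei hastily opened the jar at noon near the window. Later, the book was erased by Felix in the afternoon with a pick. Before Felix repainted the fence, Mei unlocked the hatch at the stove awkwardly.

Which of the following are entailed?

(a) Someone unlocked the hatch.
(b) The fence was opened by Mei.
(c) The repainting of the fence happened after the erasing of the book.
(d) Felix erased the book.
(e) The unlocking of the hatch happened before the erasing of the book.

(a), (d), (e)

(a) Entailed — the original entails any weakening of itself; this just drops 'at the stove', 'awkwardly' and generalizes the agent.
(b) Not entailed — Mei opened the jar, not the fence; the fence belongs to the repainting event.
(c) Not entailed — the narrative places the repainting before the erasing, not after.
(d) Entailed — this follows by dropping conjuncts from the erasing event's description.
(e) Entailed — the narrative places the unlocking before the erasing.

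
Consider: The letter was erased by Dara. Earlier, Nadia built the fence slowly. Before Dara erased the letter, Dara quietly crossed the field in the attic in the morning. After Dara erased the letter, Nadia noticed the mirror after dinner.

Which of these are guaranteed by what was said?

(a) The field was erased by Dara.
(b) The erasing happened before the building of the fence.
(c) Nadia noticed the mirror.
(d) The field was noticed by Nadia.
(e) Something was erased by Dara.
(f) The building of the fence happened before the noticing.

(a) Not entailed — Dara erased the letter, not the field; the field belongs to the crossing event.
(b) Not entailed — the narrative places the building before the erasing, not after.
(c) Entailed — this follows by dropping conjuncts from the noticing event's description.
(d) Not entailed — Nadia noticed the mirror, not the field; the field belongs to the crossing event.
(e) Entailed — generalizing the patient leaves a sub-description the original still satisfies.
(f) Entailed — the narrative places the building before the noticing.

(c), (e), (f)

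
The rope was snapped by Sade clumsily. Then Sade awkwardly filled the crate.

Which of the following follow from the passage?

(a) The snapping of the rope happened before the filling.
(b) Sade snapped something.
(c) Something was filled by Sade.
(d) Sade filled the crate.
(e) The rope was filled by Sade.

(a), (b), (c), (d)

(a) Entailed — the narrative places the snapping before the filling.
(b) Entailed — the original entails any weakening of itself; this just drops 'clumsily' and generalizes the patient.
(c) Entailed — every conjunct here is already in the original filling event.
(d) Entailed — every conjunct here is already in the original filling event.
(e) Not entailed — Sade filled the crate, not the rope; the rope belongs to the snapping event.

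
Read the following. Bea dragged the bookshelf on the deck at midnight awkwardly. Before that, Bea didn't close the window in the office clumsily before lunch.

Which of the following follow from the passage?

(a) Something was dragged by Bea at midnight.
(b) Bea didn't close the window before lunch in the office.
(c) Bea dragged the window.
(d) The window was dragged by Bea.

(a)

(a) Entailed — the original entails any weakening of itself; this just drops 'awkwardly', 'on the deck' and generalizes the patient.
(b) Not entailed — dropping 'clumsily' under negation is not valid — the original leaves open that Bea closed the window some other way.
(c) Not entailed — Bea dragged the bookshelf, not the window; the window belongs to the closing event.
(d) Not entailed — Bea dragged the bookshelf, not the window; the window belongs to the closing event.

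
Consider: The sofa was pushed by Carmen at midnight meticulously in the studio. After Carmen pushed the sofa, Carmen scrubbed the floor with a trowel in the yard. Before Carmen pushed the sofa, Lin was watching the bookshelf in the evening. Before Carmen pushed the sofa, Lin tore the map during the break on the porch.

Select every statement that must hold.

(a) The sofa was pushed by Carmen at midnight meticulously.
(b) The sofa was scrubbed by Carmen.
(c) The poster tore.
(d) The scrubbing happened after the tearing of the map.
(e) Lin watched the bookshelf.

(a) Entailed — the original entails any weakening of itself; this just drops 'in the studio'.
(b) Not entailed — Carmen scrubbed the floor, not the sofa; the sofa belongs to the pushing event.
(c) Not entailed — the map is what tore, not the poster.
(d) Entailed — the narrative places the tearing before the scrubbing.
(e) Entailed — 'watch' is an activity; 'was watching' entails that some watching happened, so 'watched' holds.

(a), (d), (e)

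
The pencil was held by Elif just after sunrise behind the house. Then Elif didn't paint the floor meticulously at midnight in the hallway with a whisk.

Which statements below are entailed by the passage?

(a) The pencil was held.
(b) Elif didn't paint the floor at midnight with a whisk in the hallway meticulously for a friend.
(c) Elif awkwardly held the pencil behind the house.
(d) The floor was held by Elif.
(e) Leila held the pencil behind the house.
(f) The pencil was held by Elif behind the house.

(a), (b), (f)

(a) Entailed — dropping 'just after sunrise', 'behind the house' and generalizing the agent leaves a sub-description the original still satisfies.
(b) Entailed — under negation, adding a further restriction is entailed: if no such painting event occurred, none occurred for a friend either.
(c) Not entailed — 'awkwardly' adds information not in the original event.
(d) Not entailed — Elif held the pencil, not the floor; the floor belongs to the painting event.
(e) Not entailed — the passage has Elif holding the pencil, not Leila.
(f) Entailed — this follows by dropping conjuncts from the holding event's description.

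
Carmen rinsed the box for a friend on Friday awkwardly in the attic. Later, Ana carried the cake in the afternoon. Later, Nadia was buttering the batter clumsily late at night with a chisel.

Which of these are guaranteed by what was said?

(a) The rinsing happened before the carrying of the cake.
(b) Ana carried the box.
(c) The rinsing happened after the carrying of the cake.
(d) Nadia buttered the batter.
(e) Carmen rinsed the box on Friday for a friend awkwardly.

(a) Entailed — the narrative places the rinsing before the carrying.
(b) Not entailed — Ana carried the cake, not the box; the box belongs to the rinsing event.
(c) Not entailed — the narrative places the rinsing before the carrying, not after.
(d) Not entailed — 'was buttering' is progressive on an accomplishment; it does not entail the completed 'buttered'.
(e) Entailed — this follows by dropping conjuncts from the rinsing event's description.

(a), (e)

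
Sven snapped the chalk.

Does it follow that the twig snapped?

no

Nothing is said about any twig; only the chalk is affected.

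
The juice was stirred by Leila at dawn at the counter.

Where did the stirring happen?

'at the counter' marks the location of the stirring event.

at the counter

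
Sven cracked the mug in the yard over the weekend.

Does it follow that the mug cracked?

'Sven cracked the mug' is the causative; it entails the inchoative 'the mug cracked'.

yes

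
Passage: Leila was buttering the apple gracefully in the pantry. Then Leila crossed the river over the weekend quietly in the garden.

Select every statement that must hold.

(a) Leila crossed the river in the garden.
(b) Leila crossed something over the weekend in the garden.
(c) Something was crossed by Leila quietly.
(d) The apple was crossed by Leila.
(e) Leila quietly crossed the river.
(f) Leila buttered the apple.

(a) Entailed — this follows by dropping conjuncts from the crossing event's description.
(b) Entailed — dropping 'quietly' and generalizing the patient leaves a sub-description the original still satisfies.
(c) Entailed — the original entails any weakening of itself; this just drops 'in the garden', 'over the weekend' and generalizes the patient.
(d) Not entailed — Leila crossed the river, not the apple; the apple belongs to the buttering event.
(e) Entailed — this follows by dropping conjuncts from the crossing event's description.
(f) Not entailed — 'was buttering' is progressive on an accomplishment; it does not entail the completed 'buttered'.

(a), (b), (c), (e)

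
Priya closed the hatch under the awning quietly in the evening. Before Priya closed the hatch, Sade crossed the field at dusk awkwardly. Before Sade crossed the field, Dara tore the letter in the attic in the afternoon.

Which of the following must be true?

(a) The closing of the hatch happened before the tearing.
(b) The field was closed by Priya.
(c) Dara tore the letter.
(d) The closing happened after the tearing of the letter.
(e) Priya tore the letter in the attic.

(a) Not entailed — the narrative places the tearing before the closing, not after.
(b) Not entailed — Priya closed the hatch, not the field; the field belongs to the crossing event.
(c) Entailed — this follows by dropping conjuncts from the tearing event's description.
(d) Entailed — the narrative places the tearing before the closing.
(e) Not entailed — the passage has Dara tearing the letter, not Priya.

(c), (d)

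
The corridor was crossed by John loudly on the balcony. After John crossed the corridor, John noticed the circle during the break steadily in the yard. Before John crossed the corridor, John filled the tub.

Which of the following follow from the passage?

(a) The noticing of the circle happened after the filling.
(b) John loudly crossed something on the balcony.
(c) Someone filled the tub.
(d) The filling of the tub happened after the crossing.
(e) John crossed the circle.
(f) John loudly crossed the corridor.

(a), (b), (c), (f)

(a) Entailed — the narrative places the filling before the noticing.
(b) Entailed — generalizing the patient leaves a sub-description the original still satisfies.
(c) Entailed — every conjunct here is already in the original filling event.
(d) Not entailed — the narrative places the filling before the crossing, not after.
(e) Not entailed — John crossed the corridor, not the circle; the circle belongs to the noticing event.
(f) Entailed — this follows by dropping conjuncts from the crossing event's description.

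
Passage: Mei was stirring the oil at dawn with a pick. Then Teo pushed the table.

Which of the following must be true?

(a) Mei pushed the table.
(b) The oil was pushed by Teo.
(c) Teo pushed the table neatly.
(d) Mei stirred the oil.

(d)

(a) Not entailed — the passage has Teo pushing the table, not Mei.
(b) Not entailed — Teo pushed the table, not the oil; the oil belongs to the stirring event.
(c) Not entailed — 'neatly' adds information not in the original event.
(d) Entailed — 'stir' is an activity; 'was stirring' entails that some stirring happened, so 'stirred' holds.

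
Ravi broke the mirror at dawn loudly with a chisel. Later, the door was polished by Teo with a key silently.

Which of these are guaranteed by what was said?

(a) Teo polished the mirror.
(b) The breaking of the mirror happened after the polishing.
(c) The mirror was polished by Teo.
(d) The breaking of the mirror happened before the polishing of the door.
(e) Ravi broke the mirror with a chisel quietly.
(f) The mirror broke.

(d), (f)

(a) Not entailed — Teo polished the door, not the mirror; the mirror belongs to the breaking event.
(b) Not entailed — the narrative places the breaking before the polishing, not after.
(c) Not entailed — Teo polished the door, not the mirror; the mirror belongs to the breaking event.
(d) Entailed — the narrative places the breaking before the polishing.
(e) Not entailed — 'quietly' adds a manner not in (and inconsistent with) the original.
(f) Entailed — 'Ravi broke the mirror' is causative; it entails the inchoative 'the mirror broke'.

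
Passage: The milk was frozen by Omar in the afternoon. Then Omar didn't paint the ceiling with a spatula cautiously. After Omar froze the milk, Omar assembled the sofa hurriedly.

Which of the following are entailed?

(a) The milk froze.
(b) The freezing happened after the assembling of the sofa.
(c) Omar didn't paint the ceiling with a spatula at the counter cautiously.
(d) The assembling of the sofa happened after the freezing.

(a) Entailed — 'Omar froze the milk' is causative; it entails the inchoative 'the milk froze'.
(b) Not entailed — the narrative places the freezing before the assembling, not after.
(c) Entailed — under negation, adding a further restriction is entailed: if no such painting event occurred, none occurred at the counter either.
(d) Entailed — the narrative places the freezing before the assembling.

(a), (c), (d)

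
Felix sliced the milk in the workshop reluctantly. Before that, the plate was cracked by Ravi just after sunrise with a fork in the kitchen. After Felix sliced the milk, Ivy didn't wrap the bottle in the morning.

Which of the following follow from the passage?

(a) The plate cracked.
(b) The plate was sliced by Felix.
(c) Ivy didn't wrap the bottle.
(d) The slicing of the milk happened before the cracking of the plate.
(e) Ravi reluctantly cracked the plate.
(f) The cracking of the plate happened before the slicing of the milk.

(a), (f)

(a) Entailed — 'Ravi cracked the plate' is causative; it entails the inchoative 'the plate cracked'.
(b) Not entailed — Felix sliced the milk, not the plate; the plate belongs to the cracking event.
(c) Not entailed — dropping 'in the morning' under negation is not valid — the original leaves open that Ivy wrapped the bottle some other way.
(d) Not entailed — the narrative places the cracking before the slicing, not after.
(e) Not entailed — 'reluctantly' adds information not in the original event.
(f) Entailed — the narrative places the cracking before the slicing.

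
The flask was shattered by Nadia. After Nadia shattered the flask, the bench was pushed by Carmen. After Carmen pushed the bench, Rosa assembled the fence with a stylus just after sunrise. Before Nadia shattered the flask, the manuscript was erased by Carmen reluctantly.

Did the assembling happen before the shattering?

The narrative orders the shattering before the assembling.

no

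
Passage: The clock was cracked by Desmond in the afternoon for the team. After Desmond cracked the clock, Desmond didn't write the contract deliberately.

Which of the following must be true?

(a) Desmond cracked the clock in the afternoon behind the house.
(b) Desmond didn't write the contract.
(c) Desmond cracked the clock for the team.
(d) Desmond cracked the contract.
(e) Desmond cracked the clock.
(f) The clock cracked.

(c), (e), (f)

(a) Not entailed — 'behind the house' adds information not in the original event.
(b) Not entailed — dropping 'deliberately' under negation is not valid — the original leaves open that Desmond wrote the contract some other way.
(c) Entailed — every conjunct here is already in the original cracking event.
(d) Not entailed — Desmond cracked the clock, not the contract; the contract belongs to the writing event.
(e) Entailed — dropping 'for the team', 'in the afternoon' leaves a sub-description the original still satisfies.
(f) Entailed — 'Desmond cracked the clock' is causative; it entails the inchoative 'the clock cracked'.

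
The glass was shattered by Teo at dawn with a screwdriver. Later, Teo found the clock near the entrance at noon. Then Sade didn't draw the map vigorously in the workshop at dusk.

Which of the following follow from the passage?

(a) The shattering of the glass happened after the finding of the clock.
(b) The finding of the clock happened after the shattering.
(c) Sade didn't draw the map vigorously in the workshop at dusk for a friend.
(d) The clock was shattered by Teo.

(a) Not entailed — the narrative places the shattering before the finding, not after.
(b) Entailed — the narrative places the shattering before the finding.
(c) Entailed — under negation, adding a further restriction is entailed: if no such drawing event occurred, none occurred for a friend either.
(d) Not entailed — Teo shattered the glass, not the clock; the clock belongs to the finding event.

(b), (c)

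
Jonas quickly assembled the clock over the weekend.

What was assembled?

the clock

'the clock' marks the patient of the assembling event.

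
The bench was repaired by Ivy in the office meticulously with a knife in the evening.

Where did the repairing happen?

'in the office' marks the location of the repairing event.

in the office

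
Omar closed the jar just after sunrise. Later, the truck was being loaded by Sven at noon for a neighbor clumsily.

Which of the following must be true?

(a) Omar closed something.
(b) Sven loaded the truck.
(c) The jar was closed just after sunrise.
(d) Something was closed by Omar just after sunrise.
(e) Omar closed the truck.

(a), (c), (d)

(a) Entailed — dropping 'just after sunrise' and generalizing the patient leaves a sub-description the original still satisfies.
(b) Not entailed — 'was loading' is progressive on an accomplishment; it does not entail the completed 'loaded'.
(c) Entailed — the original entails any weakening of itself; this just generalizes the agent.
(d) Entailed — the original entails any weakening of itself; this just generalizes the patient.
(e) Not entailed — Omar closed the jar, not the truck; the truck belongs to the loading event.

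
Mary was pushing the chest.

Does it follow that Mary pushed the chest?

'push' is atelic; if Mary was pushing the chest, then Mary pushed the chest (for some time).

yes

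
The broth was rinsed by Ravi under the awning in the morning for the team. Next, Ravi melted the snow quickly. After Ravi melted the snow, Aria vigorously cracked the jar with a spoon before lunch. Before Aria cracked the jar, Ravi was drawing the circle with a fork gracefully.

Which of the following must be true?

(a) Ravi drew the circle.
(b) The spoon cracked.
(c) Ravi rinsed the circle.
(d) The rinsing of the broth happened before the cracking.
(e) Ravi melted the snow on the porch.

(d)

(a) Not entailed — 'was drawing' is progressive on an accomplishment; it does not entail the completed 'drew'.
(b) Not entailed — the jar is what cracked, not the spoon.
(c) Not entailed — Ravi rinsed the broth, not the circle; the circle belongs to the drawing event.
(d) Entailed — the narrative places the rinsing before the cracking.
(e) Not entailed — 'on the porch' adds information not in the original event.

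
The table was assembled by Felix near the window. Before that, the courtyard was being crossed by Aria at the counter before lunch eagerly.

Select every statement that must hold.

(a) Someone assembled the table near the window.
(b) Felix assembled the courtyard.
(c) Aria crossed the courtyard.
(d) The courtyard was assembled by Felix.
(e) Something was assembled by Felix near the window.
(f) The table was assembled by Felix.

(a), (e), (f)

(a) Entailed — the original entails any weakening of itself; this just generalizes the agent.
(b) Not entailed — Felix assembled the table, not the courtyard; the courtyard belongs to the crossing event.
(c) Not entailed — 'was crossing' is progressive on an accomplishment; it does not entail the completed 'crossed'.
(d) Not entailed — Felix assembled the table, not the courtyard; the courtyard belongs to the crossing event.
(e) Entailed — every conjunct here is already in the original assembling event.
(f) Entailed — dropping 'near the window' leaves a sub-description the original still satisfies.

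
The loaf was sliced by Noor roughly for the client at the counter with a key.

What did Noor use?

'with a key' marks the instrument of the slicing event.

a key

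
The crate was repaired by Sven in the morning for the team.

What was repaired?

'the crate' marks the patient of the repairing event.

the crate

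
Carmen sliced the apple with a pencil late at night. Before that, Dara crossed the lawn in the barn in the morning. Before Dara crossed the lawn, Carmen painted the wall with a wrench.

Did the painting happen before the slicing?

yes

The narrative orders the painting before the slicing.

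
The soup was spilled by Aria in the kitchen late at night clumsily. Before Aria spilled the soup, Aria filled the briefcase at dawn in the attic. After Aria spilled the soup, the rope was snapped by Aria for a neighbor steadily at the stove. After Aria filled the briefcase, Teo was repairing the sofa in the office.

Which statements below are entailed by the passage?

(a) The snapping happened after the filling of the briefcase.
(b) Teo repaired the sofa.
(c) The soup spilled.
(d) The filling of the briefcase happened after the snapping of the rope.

(a) Entailed — the narrative places the filling before the snapping.
(b) Not entailed — 'was repairing' is progressive on an accomplishment; it does not entail the completed 'repaired'.
(c) Entailed — 'Aria spilled the soup' is causative; it entails the inchoative 'the soup spilled'.
(d) Not entailed — the narrative places the filling before the snapping, not after.

(a), (c)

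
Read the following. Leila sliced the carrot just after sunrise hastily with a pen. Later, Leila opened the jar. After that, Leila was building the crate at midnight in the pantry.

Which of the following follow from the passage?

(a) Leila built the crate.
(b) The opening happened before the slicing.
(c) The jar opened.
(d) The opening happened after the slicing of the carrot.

(a) Not entailed — 'was building' is progressive on an accomplishment; it does not entail the completed 'built'.
(b) Not entailed — the narrative places the slicing before the opening, not after.
(c) Entailed — 'Leila opened the jar' is causative; it entails the inchoative 'the jar opened'.
(d) Entailed — the narrative places the slicing before the opening.

(c), (d)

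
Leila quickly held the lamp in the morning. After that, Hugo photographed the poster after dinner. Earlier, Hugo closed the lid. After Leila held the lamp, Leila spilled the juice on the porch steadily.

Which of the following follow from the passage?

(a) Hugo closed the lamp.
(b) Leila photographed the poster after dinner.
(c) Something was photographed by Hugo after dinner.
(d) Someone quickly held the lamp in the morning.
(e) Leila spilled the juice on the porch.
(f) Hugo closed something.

(c), (d), (e), (f)

(a) Not entailed — Hugo closed the lid, not the lamp; the lamp belongs to the holding event.
(b) Not entailed — the passage has Hugo photographing the poster, not Leila.
(c) Entailed — generalizing the patient leaves a sub-description the original still satisfies.
(d) Entailed — this follows by dropping conjuncts from the holding event's description.
(e) Entailed — the original entails any weakening of itself; this just drops 'steadily'.
(f) Entailed — generalizing the patient leaves a sub-description the original still satisfies.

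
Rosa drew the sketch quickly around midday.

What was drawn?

the sketch

'the sketch' marks the patient of the drawing event.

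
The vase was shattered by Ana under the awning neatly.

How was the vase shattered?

neatly

'neatly' marks the manner of the shattering event.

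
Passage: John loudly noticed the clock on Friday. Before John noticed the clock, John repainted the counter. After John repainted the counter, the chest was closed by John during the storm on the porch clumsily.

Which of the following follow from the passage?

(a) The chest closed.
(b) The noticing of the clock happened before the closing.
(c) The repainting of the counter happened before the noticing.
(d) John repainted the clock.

(a) Entailed — 'John closed the chest' is causative; it entails the inchoative 'the chest closed'.
(b) Not entailed — the narrative doesn't order the noticing relative to the closing.
(c) Entailed — the narrative places the repainting before the noticing.
(d) Not entailed — John repainted the counter, not the clock; the clock belongs to the noticing event.

(a), (c)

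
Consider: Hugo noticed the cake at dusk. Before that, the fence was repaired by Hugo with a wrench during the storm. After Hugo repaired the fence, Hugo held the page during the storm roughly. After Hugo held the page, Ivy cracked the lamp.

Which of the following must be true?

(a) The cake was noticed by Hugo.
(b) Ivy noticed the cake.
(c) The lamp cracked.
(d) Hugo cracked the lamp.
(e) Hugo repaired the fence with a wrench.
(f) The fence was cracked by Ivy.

(a), (c), (e)

(a) Entailed — this follows by dropping conjuncts from the noticing event's description.
(b) Not entailed — the passage has Hugo noticing the cake, not Ivy.
(c) Entailed — 'Ivy cracked the lamp' is causative; it entails the inchoative 'the lamp cracked'.
(d) Not entailed — the passage has Ivy cracking the lamp, not Hugo.
(e) Entailed — every conjunct here is already in the original repairing event.
(f) Not entailed — Ivy cracked the lamp, not the fence; the fence belongs to the repairing event.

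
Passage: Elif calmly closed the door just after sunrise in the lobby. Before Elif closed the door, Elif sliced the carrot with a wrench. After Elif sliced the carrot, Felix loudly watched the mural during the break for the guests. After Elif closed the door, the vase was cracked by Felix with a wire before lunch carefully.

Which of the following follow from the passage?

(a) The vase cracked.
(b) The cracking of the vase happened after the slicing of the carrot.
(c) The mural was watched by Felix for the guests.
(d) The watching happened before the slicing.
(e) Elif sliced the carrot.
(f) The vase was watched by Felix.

(a) Entailed — 'Felix cracked the vase' is causative; it entails the inchoative 'the vase cracked'.
(b) Entailed — the narrative places the slicing before the cracking.
(c) Entailed — the original entails any weakening of itself; this just drops 'loudly', 'during the break'.
(d) Not entailed — the narrative places the slicing before the watching, not after.
(e) Entailed — every conjunct here is already in the original slicing event.
(f) Not entailed — Felix watched the mural, not the vase; the vase belongs to the cracking event.

(a), (b), (c), (e)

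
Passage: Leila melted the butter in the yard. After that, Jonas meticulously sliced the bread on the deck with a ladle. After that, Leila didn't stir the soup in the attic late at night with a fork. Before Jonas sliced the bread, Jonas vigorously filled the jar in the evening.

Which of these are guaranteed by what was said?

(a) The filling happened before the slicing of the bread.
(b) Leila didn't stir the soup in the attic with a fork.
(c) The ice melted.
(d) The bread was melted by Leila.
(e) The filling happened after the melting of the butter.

(a) Entailed — the narrative places the filling before the slicing.
(b) Not entailed — dropping 'late at night' under negation is not valid — the original leaves open that Leila stirred the soup some other way.
(c) Not entailed — the butter is what melted, not the ice.
(d) Not entailed — Leila melted the butter, not the bread; the bread belongs to the slicing event.
(e) Not entailed — the narrative doesn't order the melting relative to the filling.

(a)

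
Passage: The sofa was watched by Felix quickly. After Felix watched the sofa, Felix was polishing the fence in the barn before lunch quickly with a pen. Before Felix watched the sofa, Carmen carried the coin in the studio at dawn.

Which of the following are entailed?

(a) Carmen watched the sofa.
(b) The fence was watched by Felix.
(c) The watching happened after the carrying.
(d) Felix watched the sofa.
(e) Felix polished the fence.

(a) Not entailed — the passage has Felix watching the sofa, not Carmen.
(b) Not entailed — Felix watched the sofa, not the fence; the fence belongs to the polishing event.
(c) Entailed — the narrative places the carrying before the watching.
(d) Entailed — every conjunct here is already in the original watching event.
(e) Entailed — 'polish' is an activity; 'was polishing' entails that some polishing happened, so 'polished' holds.

(c), (d), (e)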